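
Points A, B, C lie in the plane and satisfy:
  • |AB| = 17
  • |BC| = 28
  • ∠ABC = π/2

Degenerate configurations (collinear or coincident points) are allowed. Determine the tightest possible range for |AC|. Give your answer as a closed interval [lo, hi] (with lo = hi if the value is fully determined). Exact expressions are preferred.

|AC| = √(1073)  (≈ 32.7567)

|AB| ∈ {17}
|BC| ∈ {28}
|AC| ∈ {√(1073)}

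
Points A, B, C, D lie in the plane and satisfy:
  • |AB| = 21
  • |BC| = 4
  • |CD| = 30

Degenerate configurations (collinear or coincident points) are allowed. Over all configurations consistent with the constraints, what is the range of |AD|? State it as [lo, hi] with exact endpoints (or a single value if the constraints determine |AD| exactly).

|AB| ∈ {21}
|BC| ∈ {4}
|CD| ∈ {30}
|AC| ∈ [17, 25]
|BD| ∈ [26, 34]
|AD| ∈ [5, 55]

|AD| ∈ [5, 55]  (≈ [5.0000, 55.0000])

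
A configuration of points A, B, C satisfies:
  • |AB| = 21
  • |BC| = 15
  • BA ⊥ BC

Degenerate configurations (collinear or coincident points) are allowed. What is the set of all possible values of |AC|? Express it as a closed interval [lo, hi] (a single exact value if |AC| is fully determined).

|AC| = 3·√(74)  (≈ 25.8070)

|AB| ∈ {21}
|BC| ∈ {15}
|AC| ∈ {3·√(74)}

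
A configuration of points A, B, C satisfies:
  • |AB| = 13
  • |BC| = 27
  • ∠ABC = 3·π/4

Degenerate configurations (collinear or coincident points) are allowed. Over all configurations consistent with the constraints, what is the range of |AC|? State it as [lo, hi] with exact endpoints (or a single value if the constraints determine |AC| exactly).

|AC| = √(351·√(2) + 898)  (≈ 37.3415)

|AB| ∈ {13}
|BC| ∈ {27}
|AC| ∈ {√(351·√(2) + 898)}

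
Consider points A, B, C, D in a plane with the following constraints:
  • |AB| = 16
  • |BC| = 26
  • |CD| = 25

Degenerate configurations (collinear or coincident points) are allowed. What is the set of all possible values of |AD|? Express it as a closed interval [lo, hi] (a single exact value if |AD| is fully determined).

|AD| ∈ [0, 67]  (≈ [0.0000, 67.0000])

|AB| ∈ {16}
|BC| ∈ {26}
|CD| ∈ {25}
|AC| ∈ [10, 42]
|BD| ∈ [1, 51]
|AD| ∈ [0, 67]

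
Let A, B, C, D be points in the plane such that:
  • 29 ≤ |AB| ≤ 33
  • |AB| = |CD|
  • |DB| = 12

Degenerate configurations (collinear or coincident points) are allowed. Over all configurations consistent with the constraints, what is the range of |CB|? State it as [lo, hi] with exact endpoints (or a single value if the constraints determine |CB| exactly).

|CB| ∈ [17, 45]  (≈ [17.0000, 45.0000])

|AB| ∈ [29, 33]
|BD| ∈ {12}
|CD| ∈ [29, 33]
|AD| ∈ [17, 45]
|BC| ∈ [17, 45]
|AC| ∈ [0, 78]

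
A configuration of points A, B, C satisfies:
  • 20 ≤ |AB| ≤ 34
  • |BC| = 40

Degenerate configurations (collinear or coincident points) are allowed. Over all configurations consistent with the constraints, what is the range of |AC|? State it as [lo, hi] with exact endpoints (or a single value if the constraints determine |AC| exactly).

|AC| ∈ [6, 74]  (≈ [6.0000, 74.0000])

|AB| ∈ [20, 34]
|BC| ∈ {40}
|AC| ∈ [6, 74]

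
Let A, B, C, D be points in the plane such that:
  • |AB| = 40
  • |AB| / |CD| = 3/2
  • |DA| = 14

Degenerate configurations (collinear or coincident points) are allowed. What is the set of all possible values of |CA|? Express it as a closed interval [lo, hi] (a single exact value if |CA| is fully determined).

|AB| ∈ {40}
|AD| ∈ {14}
|CD| ∈ {80/3}
|BD| ∈ [26, 54]
|AC| ∈ [38/3, 122/3]
|BC| ∈ [0, 242/3]

|CA| ∈ [38/3, 122/3]  (≈ [12.6667, 40.6667])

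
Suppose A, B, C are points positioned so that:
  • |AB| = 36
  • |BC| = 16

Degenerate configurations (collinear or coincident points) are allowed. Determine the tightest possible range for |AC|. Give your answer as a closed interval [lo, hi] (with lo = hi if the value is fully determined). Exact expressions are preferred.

|AB| ∈ {36}
|BC| ∈ {16}
|AC| ∈ [20, 52]

|AC| ∈ [20, 52]  (≈ [20.0000, 52.0000])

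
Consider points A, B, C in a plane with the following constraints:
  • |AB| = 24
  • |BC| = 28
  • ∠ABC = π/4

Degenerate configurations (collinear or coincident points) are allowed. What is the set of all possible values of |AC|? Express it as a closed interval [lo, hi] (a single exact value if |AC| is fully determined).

|AC| = 4·√(85 - 42·√(2))  (≈ 20.2398)

|AB| ∈ {24}
|BC| ∈ {28}
|AC| ∈ {4·√(85 - 42·√(2))}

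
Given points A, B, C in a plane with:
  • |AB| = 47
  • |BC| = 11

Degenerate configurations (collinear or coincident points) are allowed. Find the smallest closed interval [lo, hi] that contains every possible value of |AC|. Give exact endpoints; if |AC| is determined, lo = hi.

|AB| ∈ {47}
|BC| ∈ {11}
|AC| ∈ [36, 58]

|AC| ∈ [36, 58]  (≈ [36.0000, 58.0000])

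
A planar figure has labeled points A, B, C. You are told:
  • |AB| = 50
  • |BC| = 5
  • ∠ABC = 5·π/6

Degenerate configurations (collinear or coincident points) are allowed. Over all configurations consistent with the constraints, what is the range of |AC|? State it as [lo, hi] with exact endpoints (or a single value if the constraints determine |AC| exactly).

|AB| ∈ {50}
|BC| ∈ {5}
|AC| ∈ {5·√(10·√(3) + 101)}

|AC| = 5·√(10·√(3) + 101)  (≈ 54.3876)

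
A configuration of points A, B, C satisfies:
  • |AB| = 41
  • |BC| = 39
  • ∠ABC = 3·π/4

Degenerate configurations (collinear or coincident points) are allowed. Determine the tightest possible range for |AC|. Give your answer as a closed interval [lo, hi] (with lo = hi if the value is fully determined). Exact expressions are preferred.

|AC| = √(1599·√(2) + 3202)  (≈ 73.9143)

|AB| ∈ {41}
|BC| ∈ {39}
|AC| ∈ {√(1599·√(2) + 3202)}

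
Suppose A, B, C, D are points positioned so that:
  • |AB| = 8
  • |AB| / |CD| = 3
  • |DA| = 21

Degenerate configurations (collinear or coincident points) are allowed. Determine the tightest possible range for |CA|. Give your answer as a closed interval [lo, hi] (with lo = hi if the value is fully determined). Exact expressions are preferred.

|AB| ∈ {8}
|AD| ∈ {21}
|CD| ∈ {8/3}
|BD| ∈ [13, 29]
|AC| ∈ [55/3, 71/3]
|BC| ∈ [31/3, 95/3]

|CA| ∈ [55/3, 71/3]  (≈ [18.3333, 23.6667])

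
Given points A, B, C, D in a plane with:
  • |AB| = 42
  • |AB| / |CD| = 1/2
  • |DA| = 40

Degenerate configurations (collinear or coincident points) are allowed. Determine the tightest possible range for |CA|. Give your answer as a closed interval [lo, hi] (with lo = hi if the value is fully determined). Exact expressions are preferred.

|AB| ∈ {42}
|AD| ∈ {40}
|CD| ∈ {84}
|BD| ∈ [2, 82]
|AC| ∈ [44, 124]
|BC| ∈ [2, 166]

|CA| ∈ [44, 124]  (≈ [44.0000, 124.0000])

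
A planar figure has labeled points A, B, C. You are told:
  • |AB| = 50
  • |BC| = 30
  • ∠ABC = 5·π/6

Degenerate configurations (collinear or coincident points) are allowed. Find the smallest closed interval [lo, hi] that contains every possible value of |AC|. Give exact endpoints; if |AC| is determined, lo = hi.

|AB| ∈ {50}
|BC| ∈ {30}
|AC| ∈ {10·√(15·√(3) + 34)}

|AC| = 10·√(15·√(3) + 34)  (≈ 77.4472)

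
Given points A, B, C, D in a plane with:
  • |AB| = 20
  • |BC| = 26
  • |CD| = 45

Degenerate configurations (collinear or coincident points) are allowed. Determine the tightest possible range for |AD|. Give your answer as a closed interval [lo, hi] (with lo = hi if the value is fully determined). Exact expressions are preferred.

|AB| ∈ {20}
|BC| ∈ {26}
|CD| ∈ {45}
|AC| ∈ [6, 46]
|BD| ∈ [19, 71]
|AD| ∈ [0, 91]

|AD| ∈ [0, 91]  (≈ [0.0000, 91.0000])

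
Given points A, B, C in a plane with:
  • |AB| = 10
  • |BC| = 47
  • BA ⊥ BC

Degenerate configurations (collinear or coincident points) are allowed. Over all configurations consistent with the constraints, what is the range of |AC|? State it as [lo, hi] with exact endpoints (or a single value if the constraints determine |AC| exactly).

|AC| = √(2309)  (≈ 48.0521)

|AB| ∈ {10}
|BC| ∈ {47}
|AC| ∈ {√(2309)}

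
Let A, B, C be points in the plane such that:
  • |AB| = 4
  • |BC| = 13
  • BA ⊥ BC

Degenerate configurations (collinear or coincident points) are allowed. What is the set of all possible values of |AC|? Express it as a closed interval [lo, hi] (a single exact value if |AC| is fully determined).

|AB| ∈ {4}
|BC| ∈ {13}
|AC| ∈ {√(185)}

|AC| = √(185)  (≈ 13.6015)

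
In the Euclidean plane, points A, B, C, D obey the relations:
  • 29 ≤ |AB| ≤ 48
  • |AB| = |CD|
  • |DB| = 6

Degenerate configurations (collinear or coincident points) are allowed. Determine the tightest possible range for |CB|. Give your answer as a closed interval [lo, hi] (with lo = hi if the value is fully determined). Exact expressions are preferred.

|CB| ∈ [23, 54]  (≈ [23.0000, 54.0000])

|AB| ∈ [29, 48]
|BD| ∈ {6}
|CD| ∈ [29, 48]
|AD| ∈ [23, 54]
|BC| ∈ [23, 54]
|AC| ∈ [0, 102]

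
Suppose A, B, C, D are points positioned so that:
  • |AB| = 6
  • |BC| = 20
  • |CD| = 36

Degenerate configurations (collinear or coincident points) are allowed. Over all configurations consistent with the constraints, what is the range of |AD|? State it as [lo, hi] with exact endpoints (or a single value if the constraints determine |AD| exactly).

|AD| ∈ [10, 62]  (≈ [10.0000, 62.0000])

|AB| ∈ {6}
|BC| ∈ {20}
|CD| ∈ {36}
|AC| ∈ [14, 26]
|BD| ∈ [16, 56]
|AD| ∈ [10, 62]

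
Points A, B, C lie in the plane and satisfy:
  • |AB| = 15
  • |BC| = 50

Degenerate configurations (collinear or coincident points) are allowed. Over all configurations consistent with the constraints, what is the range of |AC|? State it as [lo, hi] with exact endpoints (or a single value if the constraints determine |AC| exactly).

|AC| ∈ [35, 65]  (≈ [35.0000, 65.0000])

|AB| ∈ {15}
|BC| ∈ {50}
|AC| ∈ [35, 65]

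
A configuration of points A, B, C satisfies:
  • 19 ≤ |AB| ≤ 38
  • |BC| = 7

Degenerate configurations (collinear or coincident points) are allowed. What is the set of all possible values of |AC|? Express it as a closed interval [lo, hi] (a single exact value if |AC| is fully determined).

|AC| ∈ [12, 45]  (≈ [12.0000, 45.0000])

|AB| ∈ [19, 38]
|BC| ∈ {7}
|AC| ∈ [12, 45]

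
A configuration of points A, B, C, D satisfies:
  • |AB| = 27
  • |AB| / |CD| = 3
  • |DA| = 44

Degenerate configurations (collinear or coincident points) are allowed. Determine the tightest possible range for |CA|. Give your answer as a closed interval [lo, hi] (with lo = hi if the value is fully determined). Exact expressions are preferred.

|AB| ∈ {27}
|AD| ∈ {44}
|CD| ∈ {9}
|BD| ∈ [17, 71]
|AC| ∈ [35, 53]
|BC| ∈ [8, 80]

|CA| ∈ [35, 53]  (≈ [35.0000, 53.0000])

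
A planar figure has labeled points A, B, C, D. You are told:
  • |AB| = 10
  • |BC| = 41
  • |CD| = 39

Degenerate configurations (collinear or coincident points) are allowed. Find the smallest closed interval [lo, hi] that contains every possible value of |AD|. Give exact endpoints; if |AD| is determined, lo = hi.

|AD| ∈ [0, 90]  (≈ [0.0000, 90.0000])

|AB| ∈ {10}
|BC| ∈ {41}
|CD| ∈ {39}
|AC| ∈ [31, 51]
|BD| ∈ [2, 80]
|AD| ∈ [0, 90]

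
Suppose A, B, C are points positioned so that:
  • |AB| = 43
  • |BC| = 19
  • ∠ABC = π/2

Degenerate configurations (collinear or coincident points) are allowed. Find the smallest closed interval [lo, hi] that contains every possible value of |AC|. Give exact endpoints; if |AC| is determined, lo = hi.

|AC| = √(2210)  (≈ 47.0106)

|AB| ∈ {43}
|BC| ∈ {19}
|AC| ∈ {√(2210)}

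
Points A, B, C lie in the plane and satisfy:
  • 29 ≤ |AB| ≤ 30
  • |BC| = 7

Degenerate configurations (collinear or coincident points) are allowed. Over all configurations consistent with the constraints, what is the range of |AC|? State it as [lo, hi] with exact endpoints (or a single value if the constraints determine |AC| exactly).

|AC| ∈ [22, 37]  (≈ [22.0000, 37.0000])

|AB| ∈ [29, 30]
|BC| ∈ {7}
|AC| ∈ [22, 37]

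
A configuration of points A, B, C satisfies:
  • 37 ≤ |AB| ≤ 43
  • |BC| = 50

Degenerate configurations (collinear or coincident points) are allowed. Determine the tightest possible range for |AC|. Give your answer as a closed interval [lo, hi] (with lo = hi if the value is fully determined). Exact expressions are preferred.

|AB| ∈ [37, 43]
|BC| ∈ {50}
|AC| ∈ [7, 93]

|AC| ∈ [7, 93]  (≈ [7.0000, 93.0000])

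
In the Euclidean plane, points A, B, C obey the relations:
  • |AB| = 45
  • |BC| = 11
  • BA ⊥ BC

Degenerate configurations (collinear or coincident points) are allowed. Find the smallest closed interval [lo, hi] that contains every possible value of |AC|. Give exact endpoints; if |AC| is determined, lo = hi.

|AC| = √(2146)  (≈ 46.3249)

|AB| ∈ {45}
|BC| ∈ {11}
|AC| ∈ {√(2146)}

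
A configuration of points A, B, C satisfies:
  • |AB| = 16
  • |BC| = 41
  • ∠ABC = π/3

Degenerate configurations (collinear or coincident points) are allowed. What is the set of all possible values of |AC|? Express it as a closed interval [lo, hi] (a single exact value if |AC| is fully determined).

|AC| = √(1281)  (≈ 35.7911)

|AB| ∈ {16}
|BC| ∈ {41}
|AC| ∈ {√(1281)}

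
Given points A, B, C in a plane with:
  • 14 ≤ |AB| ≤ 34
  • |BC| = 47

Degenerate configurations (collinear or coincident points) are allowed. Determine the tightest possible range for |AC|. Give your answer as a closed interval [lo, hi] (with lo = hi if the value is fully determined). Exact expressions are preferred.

|AB| ∈ [14, 34]
|BC| ∈ {47}
|AC| ∈ [13, 81]

|AC| ∈ [13, 81]  (≈ [13.0000, 81.0000])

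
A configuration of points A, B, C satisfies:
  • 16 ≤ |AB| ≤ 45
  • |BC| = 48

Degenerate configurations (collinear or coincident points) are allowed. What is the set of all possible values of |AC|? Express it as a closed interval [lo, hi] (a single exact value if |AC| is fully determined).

|AC| ∈ [3, 93]  (≈ [3.0000, 93.0000])

|AB| ∈ [16, 45]
|BC| ∈ {48}
|AC| ∈ [3, 93]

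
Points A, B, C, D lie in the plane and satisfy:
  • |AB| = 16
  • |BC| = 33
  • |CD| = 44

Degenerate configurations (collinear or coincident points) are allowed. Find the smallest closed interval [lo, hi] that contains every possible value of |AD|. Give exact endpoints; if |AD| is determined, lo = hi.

|AD| ∈ [0, 93]  (≈ [0.0000, 93.0000])

|AB| ∈ {16}
|BC| ∈ {33}
|CD| ∈ {44}
|AC| ∈ [17, 49]
|BD| ∈ [11, 77]
|AD| ∈ [0, 93]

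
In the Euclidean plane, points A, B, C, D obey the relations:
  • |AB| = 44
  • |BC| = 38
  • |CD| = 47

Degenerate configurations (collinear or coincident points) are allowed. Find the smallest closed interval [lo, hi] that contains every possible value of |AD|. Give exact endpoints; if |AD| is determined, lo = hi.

|AB| ∈ {44}
|BC| ∈ {38}
|CD| ∈ {47}
|AC| ∈ [6, 82]
|BD| ∈ [9, 85]
|AD| ∈ [0, 129]

|AD| ∈ [0, 129]  (≈ [0.0000, 129.0000])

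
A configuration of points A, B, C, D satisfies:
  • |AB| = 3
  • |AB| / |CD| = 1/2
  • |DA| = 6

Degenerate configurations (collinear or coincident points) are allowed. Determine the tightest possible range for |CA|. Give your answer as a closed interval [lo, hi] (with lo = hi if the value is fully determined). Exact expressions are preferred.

|AB| ∈ {3}
|AD| ∈ {6}
|CD| ∈ {6}
|BD| ∈ [3, 9]
|AC| ∈ [0, 12]
|BC| ∈ [0, 15]

|CA| ∈ [0, 12]  (≈ [0.0000, 12.0000])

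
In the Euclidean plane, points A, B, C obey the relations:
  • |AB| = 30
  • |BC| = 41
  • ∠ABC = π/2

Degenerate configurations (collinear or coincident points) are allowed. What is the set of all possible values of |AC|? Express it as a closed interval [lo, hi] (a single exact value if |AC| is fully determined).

|AC| = √(2581)  (≈ 50.8035)

|AB| ∈ {30}
|BC| ∈ {41}
|AC| ∈ {√(2581)}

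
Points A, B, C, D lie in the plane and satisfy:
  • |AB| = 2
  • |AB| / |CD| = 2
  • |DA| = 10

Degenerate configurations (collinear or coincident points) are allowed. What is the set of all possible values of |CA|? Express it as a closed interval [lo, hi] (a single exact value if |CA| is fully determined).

|CA| ∈ [9, 11]  (≈ [9.0000, 11.0000])

|AB| ∈ {2}
|AD| ∈ {10}
|CD| ∈ {1}
|BD| ∈ [8, 12]
|AC| ∈ [9, 11]
|BC| ∈ [7, 13]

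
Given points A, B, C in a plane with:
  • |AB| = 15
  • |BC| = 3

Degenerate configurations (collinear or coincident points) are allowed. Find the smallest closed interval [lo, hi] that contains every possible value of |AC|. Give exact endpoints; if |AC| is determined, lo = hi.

|AC| ∈ [12, 18]  (≈ [12.0000, 18.0000])

|AB| ∈ {15}
|BC| ∈ {3}
|AC| ∈ [12, 18]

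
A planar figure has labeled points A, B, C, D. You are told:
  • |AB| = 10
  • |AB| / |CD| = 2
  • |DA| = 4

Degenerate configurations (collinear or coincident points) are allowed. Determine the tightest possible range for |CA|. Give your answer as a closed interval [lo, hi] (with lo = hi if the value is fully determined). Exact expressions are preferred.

|AB| ∈ {10}
|AD| ∈ {4}
|CD| ∈ {5}
|BD| ∈ [6, 14]
|AC| ∈ [1, 9]
|BC| ∈ [1, 19]

|CA| ∈ [1, 9]  (≈ [1.0000, 9.0000])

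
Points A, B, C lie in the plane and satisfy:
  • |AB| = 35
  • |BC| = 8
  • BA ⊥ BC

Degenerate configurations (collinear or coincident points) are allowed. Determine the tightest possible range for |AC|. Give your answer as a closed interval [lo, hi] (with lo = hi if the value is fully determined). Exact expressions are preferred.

|AB| ∈ {35}
|BC| ∈ {8}
|AC| ∈ {√(1289)}

|AC| = √(1289)  (≈ 35.9026)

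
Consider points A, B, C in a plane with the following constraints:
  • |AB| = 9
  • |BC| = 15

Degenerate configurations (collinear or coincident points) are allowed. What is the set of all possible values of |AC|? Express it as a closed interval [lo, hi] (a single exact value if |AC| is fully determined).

|AB| ∈ {9}
|BC| ∈ {15}
|AC| ∈ [6, 24]

|AC| ∈ [6, 24]  (≈ [6.0000, 24.0000])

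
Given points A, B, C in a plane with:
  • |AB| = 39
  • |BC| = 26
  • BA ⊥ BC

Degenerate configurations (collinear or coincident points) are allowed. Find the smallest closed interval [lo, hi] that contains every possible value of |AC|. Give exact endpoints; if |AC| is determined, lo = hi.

|AB| ∈ {39}
|BC| ∈ {26}
|AC| ∈ {13·√(13)}

|AC| = 13·√(13)  (≈ 46.8722)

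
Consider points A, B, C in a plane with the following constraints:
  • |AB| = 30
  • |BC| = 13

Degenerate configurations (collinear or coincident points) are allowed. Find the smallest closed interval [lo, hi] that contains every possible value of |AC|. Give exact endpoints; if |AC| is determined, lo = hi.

|AC| ∈ [17, 43]  (≈ [17.0000, 43.0000])

|AB| ∈ {30}
|BC| ∈ {13}
|AC| ∈ [17, 43]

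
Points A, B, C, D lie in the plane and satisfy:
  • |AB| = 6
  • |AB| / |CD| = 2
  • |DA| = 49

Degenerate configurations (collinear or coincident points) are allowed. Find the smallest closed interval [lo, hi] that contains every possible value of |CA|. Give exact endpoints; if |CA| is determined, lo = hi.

|AB| ∈ {6}
|AD| ∈ {49}
|CD| ∈ {3}
|BD| ∈ [43, 55]
|AC| ∈ [46, 52]
|BC| ∈ [40, 58]

|CA| ∈ [46, 52]  (≈ [46.0000, 52.0000])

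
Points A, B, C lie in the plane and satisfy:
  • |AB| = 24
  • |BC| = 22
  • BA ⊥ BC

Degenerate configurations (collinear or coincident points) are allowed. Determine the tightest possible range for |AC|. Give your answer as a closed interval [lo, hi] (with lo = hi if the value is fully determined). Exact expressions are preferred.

|AC| = 2·√(265)  (≈ 32.5576)

|AB| ∈ {24}
|BC| ∈ {22}
|AC| ∈ {2·√(265)}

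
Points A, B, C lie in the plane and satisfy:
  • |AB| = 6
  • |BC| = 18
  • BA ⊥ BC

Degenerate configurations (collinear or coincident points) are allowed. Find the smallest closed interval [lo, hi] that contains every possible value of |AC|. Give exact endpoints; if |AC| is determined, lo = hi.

|AB| ∈ {6}
|BC| ∈ {18}
|AC| ∈ {6·√(10)}

|AC| = 6·√(10)  (≈ 18.9737)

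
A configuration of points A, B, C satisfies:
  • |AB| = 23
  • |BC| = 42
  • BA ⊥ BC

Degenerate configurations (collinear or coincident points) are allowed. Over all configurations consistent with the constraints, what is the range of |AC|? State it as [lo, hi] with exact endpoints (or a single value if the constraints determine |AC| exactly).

|AC| = √(2293)  (≈ 47.8853)

|AB| ∈ {23}
|BC| ∈ {42}
|AC| ∈ {√(2293)}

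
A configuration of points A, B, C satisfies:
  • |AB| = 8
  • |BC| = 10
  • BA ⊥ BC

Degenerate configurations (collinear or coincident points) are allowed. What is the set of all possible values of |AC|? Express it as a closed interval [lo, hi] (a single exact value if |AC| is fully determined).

|AB| ∈ {8}
|BC| ∈ {10}
|AC| ∈ {2·√(41)}

|AC| = 2·√(41)  (≈ 12.8062)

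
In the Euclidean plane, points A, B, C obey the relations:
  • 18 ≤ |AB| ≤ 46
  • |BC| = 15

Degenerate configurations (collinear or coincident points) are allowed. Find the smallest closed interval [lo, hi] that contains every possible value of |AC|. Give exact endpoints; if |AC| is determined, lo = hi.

|AC| ∈ [3, 61]  (≈ [3.0000, 61.0000])

|AB| ∈ [18, 46]
|BC| ∈ {15}
|AC| ∈ [3, 61]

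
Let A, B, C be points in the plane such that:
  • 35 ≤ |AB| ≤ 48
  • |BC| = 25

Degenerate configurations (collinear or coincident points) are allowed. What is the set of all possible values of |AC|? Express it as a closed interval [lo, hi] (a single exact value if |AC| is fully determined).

|AB| ∈ [35, 48]
|BC| ∈ {25}
|AC| ∈ [10, 73]

|AC| ∈ [10, 73]  (≈ [10.0000, 73.0000])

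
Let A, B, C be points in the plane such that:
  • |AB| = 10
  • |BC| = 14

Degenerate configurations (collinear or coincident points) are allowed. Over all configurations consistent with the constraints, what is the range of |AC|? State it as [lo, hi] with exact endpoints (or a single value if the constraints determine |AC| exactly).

|AB| ∈ {10}
|BC| ∈ {14}
|AC| ∈ [4, 24]

|AC| ∈ [4, 24]  (≈ [4.0000, 24.0000])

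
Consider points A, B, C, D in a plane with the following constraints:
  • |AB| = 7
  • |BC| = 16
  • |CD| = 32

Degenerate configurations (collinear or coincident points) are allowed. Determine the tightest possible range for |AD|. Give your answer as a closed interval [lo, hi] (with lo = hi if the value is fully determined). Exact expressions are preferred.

|AB| ∈ {7}
|BC| ∈ {16}
|CD| ∈ {32}
|AC| ∈ [9, 23]
|BD| ∈ [16, 48]
|AD| ∈ [9, 55]

|AD| ∈ [9, 55]  (≈ [9.0000, 55.0000])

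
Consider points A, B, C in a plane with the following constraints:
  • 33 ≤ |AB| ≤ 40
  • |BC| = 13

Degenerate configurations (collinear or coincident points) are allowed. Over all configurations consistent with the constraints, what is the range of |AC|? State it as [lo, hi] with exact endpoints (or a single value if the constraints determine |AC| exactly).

|AB| ∈ [33, 40]
|BC| ∈ {13}
|AC| ∈ [20, 53]

|AC| ∈ [20, 53]  (≈ [20.0000, 53.0000])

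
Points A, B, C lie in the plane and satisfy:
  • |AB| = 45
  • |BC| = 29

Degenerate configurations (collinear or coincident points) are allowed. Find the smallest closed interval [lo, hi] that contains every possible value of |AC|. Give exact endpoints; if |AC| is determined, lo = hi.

|AB| ∈ {45}
|BC| ∈ {29}
|AC| ∈ [16, 74]

|AC| ∈ [16, 74]  (≈ [16.0000, 74.0000])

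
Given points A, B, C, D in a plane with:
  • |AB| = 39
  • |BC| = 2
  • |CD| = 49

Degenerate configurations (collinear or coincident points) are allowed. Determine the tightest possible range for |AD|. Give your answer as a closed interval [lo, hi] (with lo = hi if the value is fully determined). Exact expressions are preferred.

|AB| ∈ {39}
|BC| ∈ {2}
|CD| ∈ {49}
|AC| ∈ [37, 41]
|BD| ∈ [47, 51]
|AD| ∈ [8, 90]

|AD| ∈ [8, 90]  (≈ [8.0000, 90.0000])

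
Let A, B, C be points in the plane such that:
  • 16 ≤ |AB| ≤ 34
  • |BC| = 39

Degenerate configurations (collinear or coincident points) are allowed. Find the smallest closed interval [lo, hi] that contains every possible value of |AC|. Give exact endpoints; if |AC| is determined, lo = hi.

|AB| ∈ [16, 34]
|BC| ∈ {39}
|AC| ∈ [5, 73]

|AC| ∈ [5, 73]  (≈ [5.0000, 73.0000])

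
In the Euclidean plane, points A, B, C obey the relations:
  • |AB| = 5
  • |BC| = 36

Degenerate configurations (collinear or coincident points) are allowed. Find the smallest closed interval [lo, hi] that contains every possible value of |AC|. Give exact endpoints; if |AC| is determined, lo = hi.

|AB| ∈ {5}
|BC| ∈ {36}
|AC| ∈ [31, 41]

|AC| ∈ [31, 41]  (≈ [31.0000, 41.0000])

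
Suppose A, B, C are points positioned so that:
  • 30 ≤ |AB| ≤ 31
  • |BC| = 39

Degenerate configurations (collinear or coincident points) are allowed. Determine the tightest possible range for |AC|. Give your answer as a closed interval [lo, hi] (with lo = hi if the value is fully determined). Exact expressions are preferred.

|AB| ∈ [30, 31]
|BC| ∈ {39}
|AC| ∈ [8, 70]

|AC| ∈ [8, 70]  (≈ [8.0000, 70.0000])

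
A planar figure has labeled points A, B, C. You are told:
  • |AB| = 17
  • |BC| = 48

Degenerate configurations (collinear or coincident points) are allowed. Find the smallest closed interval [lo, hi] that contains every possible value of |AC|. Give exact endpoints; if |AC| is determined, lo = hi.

|AC| ∈ [31, 65]  (≈ [31.0000, 65.0000])

|AB| ∈ {17}
|BC| ∈ {48}
|AC| ∈ [31, 65]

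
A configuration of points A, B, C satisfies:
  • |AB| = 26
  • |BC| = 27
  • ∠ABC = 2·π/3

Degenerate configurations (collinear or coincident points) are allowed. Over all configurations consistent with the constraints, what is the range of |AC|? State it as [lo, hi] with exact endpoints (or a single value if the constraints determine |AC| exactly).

|AC| = 7·√(43)  (≈ 45.9021)

|AB| ∈ {26}
|BC| ∈ {27}
|AC| ∈ {7·√(43)}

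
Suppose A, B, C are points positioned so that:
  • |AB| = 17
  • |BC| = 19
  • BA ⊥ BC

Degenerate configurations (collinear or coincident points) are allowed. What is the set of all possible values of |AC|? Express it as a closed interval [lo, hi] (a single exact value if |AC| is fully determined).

|AB| ∈ {17}
|BC| ∈ {19}
|AC| ∈ {5·√(26)}

|AC| = 5·√(26)  (≈ 25.4951)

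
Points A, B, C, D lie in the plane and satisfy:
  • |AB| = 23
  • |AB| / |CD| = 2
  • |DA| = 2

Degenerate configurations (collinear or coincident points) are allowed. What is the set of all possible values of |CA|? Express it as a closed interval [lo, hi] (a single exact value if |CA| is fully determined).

|CA| ∈ [19/2, 27/2]  (≈ [9.5000, 13.5000])

|AB| ∈ {23}
|AD| ∈ {2}
|CD| ∈ {23/2}
|BD| ∈ [21, 25]
|AC| ∈ [19/2, 27/2]
|BC| ∈ [19/2, 73/2]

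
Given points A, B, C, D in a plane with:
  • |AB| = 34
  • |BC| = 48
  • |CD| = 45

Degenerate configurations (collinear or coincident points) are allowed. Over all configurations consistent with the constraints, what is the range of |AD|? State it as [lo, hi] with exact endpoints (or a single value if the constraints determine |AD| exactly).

|AD| ∈ [0, 127]  (≈ [0.0000, 127.0000])

|AB| ∈ {34}
|BC| ∈ {48}
|CD| ∈ {45}
|AC| ∈ [14, 82]
|BD| ∈ [3, 93]
|AD| ∈ [0, 127]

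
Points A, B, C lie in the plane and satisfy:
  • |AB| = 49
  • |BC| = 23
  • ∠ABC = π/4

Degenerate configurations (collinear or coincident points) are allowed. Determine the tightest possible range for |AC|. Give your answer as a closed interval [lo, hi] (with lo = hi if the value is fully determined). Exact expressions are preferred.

|AB| ∈ {49}
|BC| ∈ {23}
|AC| ∈ {√(2930 - 1127·√(2))}

|AC| = √(2930 - 1127·√(2))  (≈ 36.5538)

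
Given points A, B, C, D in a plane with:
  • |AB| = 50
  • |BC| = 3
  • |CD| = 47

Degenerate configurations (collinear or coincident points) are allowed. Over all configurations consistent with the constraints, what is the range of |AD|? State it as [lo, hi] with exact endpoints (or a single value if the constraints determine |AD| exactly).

|AB| ∈ {50}
|BC| ∈ {3}
|CD| ∈ {47}
|AC| ∈ [47, 53]
|BD| ∈ [44, 50]
|AD| ∈ [0, 100]

|AD| ∈ [0, 100]  (≈ [0.0000, 100.0000])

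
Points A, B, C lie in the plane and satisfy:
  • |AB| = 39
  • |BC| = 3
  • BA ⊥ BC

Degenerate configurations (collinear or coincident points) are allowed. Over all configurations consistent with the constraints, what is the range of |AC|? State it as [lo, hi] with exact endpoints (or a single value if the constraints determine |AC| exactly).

|AB| ∈ {39}
|BC| ∈ {3}
|AC| ∈ {3·√(170)}

|AC| = 3·√(170)  (≈ 39.1152)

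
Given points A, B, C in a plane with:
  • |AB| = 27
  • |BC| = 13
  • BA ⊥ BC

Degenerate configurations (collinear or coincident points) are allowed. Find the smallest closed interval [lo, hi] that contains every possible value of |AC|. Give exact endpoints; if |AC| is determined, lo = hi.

|AC| = √(898)  (≈ 29.9666)

|AB| ∈ {27}
|BC| ∈ {13}
|AC| ∈ {√(898)}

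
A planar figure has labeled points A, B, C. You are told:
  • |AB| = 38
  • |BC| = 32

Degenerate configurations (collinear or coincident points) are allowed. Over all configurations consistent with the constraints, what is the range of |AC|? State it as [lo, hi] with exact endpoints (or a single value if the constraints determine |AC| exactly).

|AC| ∈ [6, 70]  (≈ [6.0000, 70.0000])

|AB| ∈ {38}
|BC| ∈ {32}
|AC| ∈ [6, 70]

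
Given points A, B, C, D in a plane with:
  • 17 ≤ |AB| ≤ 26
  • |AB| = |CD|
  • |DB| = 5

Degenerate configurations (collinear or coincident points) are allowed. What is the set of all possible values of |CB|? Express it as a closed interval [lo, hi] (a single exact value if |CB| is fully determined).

|AB| ∈ [17, 26]
|BD| ∈ {5}
|CD| ∈ [17, 26]
|AD| ∈ [12, 31]
|BC| ∈ [12, 31]
|AC| ∈ [0, 57]

|CB| ∈ [12, 31]  (≈ [12.0000, 31.0000])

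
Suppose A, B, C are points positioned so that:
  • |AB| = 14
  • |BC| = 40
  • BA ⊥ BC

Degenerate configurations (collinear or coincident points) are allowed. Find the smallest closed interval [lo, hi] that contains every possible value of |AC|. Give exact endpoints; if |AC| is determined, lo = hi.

|AB| ∈ {14}
|BC| ∈ {40}
|AC| ∈ {2·√(449)}

|AC| = 2·√(449)  (≈ 42.3792)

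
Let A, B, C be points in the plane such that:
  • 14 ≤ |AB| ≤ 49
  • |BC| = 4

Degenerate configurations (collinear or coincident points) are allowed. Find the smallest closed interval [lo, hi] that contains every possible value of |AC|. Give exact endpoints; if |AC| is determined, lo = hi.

|AB| ∈ [14, 49]
|BC| ∈ {4}
|AC| ∈ [10, 53]

|AC| ∈ [10, 53]  (≈ [10.0000, 53.0000])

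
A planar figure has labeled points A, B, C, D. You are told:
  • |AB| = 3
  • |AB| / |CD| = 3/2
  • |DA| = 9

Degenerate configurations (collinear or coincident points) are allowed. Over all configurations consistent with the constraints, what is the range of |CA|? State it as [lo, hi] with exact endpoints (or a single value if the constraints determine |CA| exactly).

|CA| ∈ [7, 11]  (≈ [7.0000, 11.0000])

|AB| ∈ {3}
|AD| ∈ {9}
|CD| ∈ {2}
|BD| ∈ [6, 12]
|AC| ∈ [7, 11]
|BC| ∈ [4, 14]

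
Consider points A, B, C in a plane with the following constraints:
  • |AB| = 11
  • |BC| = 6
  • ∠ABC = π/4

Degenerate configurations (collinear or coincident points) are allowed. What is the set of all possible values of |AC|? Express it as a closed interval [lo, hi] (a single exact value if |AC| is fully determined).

|AB| ∈ {11}
|BC| ∈ {6}
|AC| ∈ {√(157 - 66·√(2))}

|AC| = √(157 - 66·√(2))  (≈ 7.9788)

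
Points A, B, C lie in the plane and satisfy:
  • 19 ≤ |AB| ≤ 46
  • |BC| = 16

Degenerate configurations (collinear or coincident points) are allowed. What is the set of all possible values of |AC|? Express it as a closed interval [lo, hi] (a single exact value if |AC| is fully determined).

|AB| ∈ [19, 46]
|BC| ∈ {16}
|AC| ∈ [3, 62]

|AC| ∈ [3, 62]  (≈ [3.0000, 62.0000])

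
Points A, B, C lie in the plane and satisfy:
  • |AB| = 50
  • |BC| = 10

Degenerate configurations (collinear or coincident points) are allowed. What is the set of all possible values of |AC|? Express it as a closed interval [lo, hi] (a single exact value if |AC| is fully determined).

|AB| ∈ {50}
|BC| ∈ {10}
|AC| ∈ [40, 60]

|AC| ∈ [40, 60]  (≈ [40.0000, 60.0000])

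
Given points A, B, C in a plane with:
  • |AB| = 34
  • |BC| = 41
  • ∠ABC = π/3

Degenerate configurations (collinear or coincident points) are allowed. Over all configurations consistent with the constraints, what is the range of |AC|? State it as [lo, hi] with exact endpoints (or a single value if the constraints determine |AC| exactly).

|AB| ∈ {34}
|BC| ∈ {41}
|AC| ∈ {√(1443)}

|AC| = √(1443)  (≈ 37.9868)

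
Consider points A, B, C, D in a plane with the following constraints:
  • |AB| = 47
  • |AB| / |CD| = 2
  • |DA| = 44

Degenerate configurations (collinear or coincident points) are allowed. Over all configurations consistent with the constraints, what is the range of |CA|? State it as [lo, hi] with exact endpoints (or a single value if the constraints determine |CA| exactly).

|CA| ∈ [41/2, 135/2]  (≈ [20.5000, 67.5000])

|AB| ∈ {47}
|AD| ∈ {44}
|CD| ∈ {47/2}
|BD| ∈ [3, 91]
|AC| ∈ [41/2, 135/2]
|BC| ∈ [0, 229/2]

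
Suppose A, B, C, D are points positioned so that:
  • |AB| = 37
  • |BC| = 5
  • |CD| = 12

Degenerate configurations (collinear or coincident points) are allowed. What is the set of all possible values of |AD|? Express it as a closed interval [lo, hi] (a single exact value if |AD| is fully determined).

|AD| ∈ [20, 54]  (≈ [20.0000, 54.0000])

|AB| ∈ {37}
|BC| ∈ {5}
|CD| ∈ {12}
|AC| ∈ [32, 42]
|BD| ∈ [7, 17]
|AD| ∈ [20, 54]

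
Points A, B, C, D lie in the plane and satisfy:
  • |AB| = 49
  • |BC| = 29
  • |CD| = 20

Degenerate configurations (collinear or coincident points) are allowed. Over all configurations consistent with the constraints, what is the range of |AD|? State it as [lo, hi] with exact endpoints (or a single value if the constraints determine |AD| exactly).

|AD| ∈ [0, 98]  (≈ [0.0000, 98.0000])

|AB| ∈ {49}
|BC| ∈ {29}
|CD| ∈ {20}
|AC| ∈ [20, 78]
|BD| ∈ [9, 49]
|AD| ∈ [0, 98]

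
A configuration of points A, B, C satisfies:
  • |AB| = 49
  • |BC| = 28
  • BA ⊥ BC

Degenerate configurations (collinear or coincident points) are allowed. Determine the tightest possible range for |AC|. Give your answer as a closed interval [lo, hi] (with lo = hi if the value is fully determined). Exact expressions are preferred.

|AB| ∈ {49}
|BC| ∈ {28}
|AC| ∈ {7·√(65)}

|AC| = 7·√(65)  (≈ 56.4358)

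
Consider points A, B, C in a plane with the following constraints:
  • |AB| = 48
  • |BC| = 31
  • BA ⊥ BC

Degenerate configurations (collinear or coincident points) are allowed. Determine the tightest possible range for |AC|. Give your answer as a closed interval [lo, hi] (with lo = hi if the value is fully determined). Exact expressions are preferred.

|AB| ∈ {48}
|BC| ∈ {31}
|AC| ∈ {√(3265)}

|AC| = √(3265)  (≈ 57.1402)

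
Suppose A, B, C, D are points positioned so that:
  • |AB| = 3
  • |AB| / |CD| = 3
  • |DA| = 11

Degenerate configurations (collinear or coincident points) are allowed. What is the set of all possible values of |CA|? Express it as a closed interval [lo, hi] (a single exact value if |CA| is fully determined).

|AB| ∈ {3}
|AD| ∈ {11}
|CD| ∈ {1}
|BD| ∈ [8, 14]
|AC| ∈ [10, 12]
|BC| ∈ [7, 15]

|CA| ∈ [10, 12]  (≈ [10.0000, 12.0000])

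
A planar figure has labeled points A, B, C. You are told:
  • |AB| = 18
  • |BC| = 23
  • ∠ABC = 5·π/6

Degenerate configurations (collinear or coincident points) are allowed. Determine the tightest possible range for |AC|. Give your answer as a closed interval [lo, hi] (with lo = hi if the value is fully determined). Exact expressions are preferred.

|AB| ∈ {18}
|BC| ∈ {23}
|AC| ∈ {√(414·√(3) + 853)}

|AC| = √(414·√(3) + 853)  (≈ 39.6241)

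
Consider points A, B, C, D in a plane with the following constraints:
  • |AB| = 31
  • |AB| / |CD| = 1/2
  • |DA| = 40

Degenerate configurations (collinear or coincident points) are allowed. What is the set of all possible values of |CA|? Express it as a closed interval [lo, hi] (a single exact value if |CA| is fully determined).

|AB| ∈ {31}
|AD| ∈ {40}
|CD| ∈ {62}
|BD| ∈ [9, 71]
|AC| ∈ [22, 102]
|BC| ∈ [0, 133]

|CA| ∈ [22, 102]  (≈ [22.0000, 102.0000])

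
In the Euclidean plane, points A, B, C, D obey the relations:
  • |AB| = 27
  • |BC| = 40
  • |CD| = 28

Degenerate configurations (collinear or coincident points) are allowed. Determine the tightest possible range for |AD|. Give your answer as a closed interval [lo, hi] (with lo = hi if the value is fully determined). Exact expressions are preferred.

|AB| ∈ {27}
|BC| ∈ {40}
|CD| ∈ {28}
|AC| ∈ [13, 67]
|BD| ∈ [12, 68]
|AD| ∈ [0, 95]

|AD| ∈ [0, 95]  (≈ [0.0000, 95.0000])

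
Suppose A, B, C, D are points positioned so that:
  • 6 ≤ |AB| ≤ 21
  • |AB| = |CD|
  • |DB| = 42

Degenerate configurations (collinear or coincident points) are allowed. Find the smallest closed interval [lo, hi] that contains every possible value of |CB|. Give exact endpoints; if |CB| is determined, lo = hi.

|AB| ∈ [6, 21]
|BD| ∈ {42}
|CD| ∈ [6, 21]
|AD| ∈ [21, 63]
|BC| ∈ [21, 63]
|AC| ∈ [0, 84]

|CB| ∈ [21, 63]  (≈ [21.0000, 63.0000])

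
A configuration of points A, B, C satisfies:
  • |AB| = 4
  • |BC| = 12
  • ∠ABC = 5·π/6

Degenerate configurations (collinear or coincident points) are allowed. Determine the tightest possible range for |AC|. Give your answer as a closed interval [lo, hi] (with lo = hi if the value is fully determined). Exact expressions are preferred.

|AB| ∈ {4}
|BC| ∈ {12}
|AC| ∈ {4·√(3·√(3) + 10)}

|AC| = 4·√(3·√(3) + 10)  (≈ 15.5929)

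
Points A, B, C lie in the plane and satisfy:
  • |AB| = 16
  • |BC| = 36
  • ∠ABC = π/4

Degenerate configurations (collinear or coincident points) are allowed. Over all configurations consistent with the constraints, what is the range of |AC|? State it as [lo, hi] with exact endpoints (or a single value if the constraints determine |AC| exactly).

|AC| = 4·√(97 - 36·√(2))  (≈ 27.1553)

|AB| ∈ {16}
|BC| ∈ {36}
|AC| ∈ {4·√(97 - 36·√(2))}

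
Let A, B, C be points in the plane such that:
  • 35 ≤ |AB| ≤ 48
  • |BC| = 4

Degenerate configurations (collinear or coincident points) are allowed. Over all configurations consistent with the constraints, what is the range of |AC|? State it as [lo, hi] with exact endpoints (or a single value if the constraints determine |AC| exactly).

|AB| ∈ [35, 48]
|BC| ∈ {4}
|AC| ∈ [31, 52]

|AC| ∈ [31, 52]  (≈ [31.0000, 52.0000])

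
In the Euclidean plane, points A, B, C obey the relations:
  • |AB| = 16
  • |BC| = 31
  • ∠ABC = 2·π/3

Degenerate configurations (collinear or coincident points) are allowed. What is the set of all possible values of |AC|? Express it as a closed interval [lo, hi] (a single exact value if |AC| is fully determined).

|AC| = √(1713)  (≈ 41.3884)

|AB| ∈ {16}
|BC| ∈ {31}
|AC| ∈ {√(1713)}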